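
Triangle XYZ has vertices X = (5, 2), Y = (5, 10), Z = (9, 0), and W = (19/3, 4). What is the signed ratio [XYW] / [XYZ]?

[XYZ] = ½·(5·(10−0) + 5·(0−2) + 9·(2−10)) = ½·(50 − 10 − 72) = -16.
[XYW] = ½·(5·(10−4) + 5·(4−2) + (19/3)·(2−10)) = ½·(30 + 10 − 152/3) = -16/3, so the ratio is (-16/3)/(-16) = 1/3.

1/3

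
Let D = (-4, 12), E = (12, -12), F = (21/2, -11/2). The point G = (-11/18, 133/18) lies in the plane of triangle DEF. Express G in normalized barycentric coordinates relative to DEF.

Signed area of the reference triangle: [DEF] = ½·((-4)·(-12−(-11/2)) + 12·(-11/2−12) + (21/2)·(12−(-12))) = ½·(26 − 210 + 252) = 34.
[GEF] = ½·((-11/18)·(-12−(-11/2)) + 12·(-11/2−(133/18)) + (21/2)·(133/18−(-12))) = ½·(143/36 − 464/3 + 2443/12) = 238/9, so the D-coordinate is (238/9)/34 = 7/9.
[DGF] = ½·((-4)·(133/18−(-11/2)) + (-11/18)·(-11/2−12) + (21/2)·(12−(133/18))) = ½·(-464/9 + 385/36 + 581/12) = 34/9, so the E-coordinate is 1/9.
[DEG] = ½·((-4)·(-12−(133/18)) + 12·(133/18−12) + (-11/18)·(12−(-12))) = ½·(698/9 − 166/3 − 44/3) = 34/9, so the F-coordinate is 1/9.

(7/9, 1/9, 1/9)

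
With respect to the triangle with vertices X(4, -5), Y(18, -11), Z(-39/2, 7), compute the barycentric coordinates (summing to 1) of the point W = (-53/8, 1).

Signed area of the reference triangle: [XYZ] = ½·(4·(-11−7) + 18·(7−(-5)) + (-39/2)·(-5−(-11))) = ½·(-72 + 216 − 117) = 27/2.
[WYZ] = ½·((-53/8)·(-11−7) + 18·(7−1) + (-39/2)·(1−(-11))) = ½·(477/4 + 108 − 234) = -27/8, so the X-coordinate is (-27/8)/(27/2) = -1/4.
[XWZ] = ½·(4·(1−7) + (-53/8)·(7−(-5)) + (-39/2)·(-5−1)) = ½·(-24 − 159/2 + 117) = 27/4, so the Y-coordinate is 1/2.
[XYW] = ½·(4·(-11−1) + 18·(1−(-5)) + (-53/8)·(-5−(-11))) = ½·(-48 + 108 − 159/4) = 81/8, so the Z-coordinate is 3/4.

(-1/4, 1/2, 3/4)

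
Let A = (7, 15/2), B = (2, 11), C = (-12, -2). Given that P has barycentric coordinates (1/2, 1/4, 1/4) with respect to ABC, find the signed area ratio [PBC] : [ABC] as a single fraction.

1/2

The signed ratio [PBC]/[ABC] equals the barycentric coordinate of P at vertex A, which is 1/2.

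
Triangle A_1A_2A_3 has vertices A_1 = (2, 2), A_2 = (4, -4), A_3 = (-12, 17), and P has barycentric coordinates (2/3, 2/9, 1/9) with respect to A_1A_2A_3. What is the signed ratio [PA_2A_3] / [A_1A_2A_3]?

2/3

The signed ratio [PA_2A_3]/[A_1A_2A_3] equals the barycentric coordinate of P at vertex A_1, which is 2/3.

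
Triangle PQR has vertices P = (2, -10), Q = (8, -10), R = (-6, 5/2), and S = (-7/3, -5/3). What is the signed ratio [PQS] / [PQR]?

2/3

[PQR] = ½·(2·(-10−(5/2)) + 8·(5/2−(-10)) + (-6)·(-10−(-10))) = ½·(-25 + 100 + 0) = 75/2.
[PQS] = ½·(2·(-10−(-5/3)) + 8·(-5/3−(-10)) + (-7/3)·(-10−(-10))) = ½·(-50/3 + 200/3 + 0) = 25, so the ratio is 25/(75/2) = 2/3.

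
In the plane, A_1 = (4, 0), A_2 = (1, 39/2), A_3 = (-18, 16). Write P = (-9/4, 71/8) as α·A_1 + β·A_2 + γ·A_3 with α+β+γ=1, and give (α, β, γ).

(1/2, 1/4, 1/4)

Signed area of the reference triangle: [A_1A_2A_3] = ½·(4·(39/2−16) + 1·(16−0) + (-18)·(0−(39/2))) = ½·(14 + 16 + 351) = 381/2.
[PA_2A_3] = ½·((-9/4)·(39/2−16) + 1·(16−(71/8)) + (-18)·(71/8−(39/2))) = ½·(-63/8 + 57/8 + 765/4) = 381/4, so the A_1-coordinate is (381/4)/(381/2) = 1/2.
[A_1PA_3] = ½·(4·(71/8−16) + (-9/4)·(16−0) + (-18)·(0−(71/8))) = ½·(-57/2 − 36 + 639/4) = 381/8, so the A_2-coordinate is 1/4.
[A_1A_2P] = ½·(4·(39/2−(71/8)) + 1·(71/8−0) + (-9/4)·(0−(39/2))) = ½·(85/2 + 71/8 + 351/8) = 381/8, so the A_3-coordinate is 1/4.
Check: 1/2 + 1/4 + 1/4 = 1.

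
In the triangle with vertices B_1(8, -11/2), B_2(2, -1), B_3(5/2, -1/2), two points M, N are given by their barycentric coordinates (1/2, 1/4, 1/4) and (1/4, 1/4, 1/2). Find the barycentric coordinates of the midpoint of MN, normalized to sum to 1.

Since both coordinate triples sum to 1, the midpoint's barycentrics are the componentwise average.
(1/2+1/4)/2 = 3/8; similarly 1/4 and 3/8.

(3/8, 1/4, 3/8)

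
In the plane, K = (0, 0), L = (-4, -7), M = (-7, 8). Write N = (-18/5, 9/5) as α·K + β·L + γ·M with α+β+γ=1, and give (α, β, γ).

(2/5, 1/5, 2/5)

Signed area of the reference triangle: [KLM] = ½·(0·(-7−8) + (-4)·(8−0) + (-7)·(0−(-7))) = ½·(0 − 32 − 49) = -81/2.
[NLM] = ½·((-18/5)·(-7−8) + (-4)·(8−(9/5)) + (-7)·(9/5−(-7))) = ½·(54 − 124/5 − 308/5) = -81/5, so the K-coordinate is (-81/5)/(-81/2) = 2/5.
[KNM] = ½·(0·(9/5−8) + (-18/5)·(8−0) + (-7)·(0−(9/5))) = ½·(0 − 144/5 + 63/5) = -81/10, so the L-coordinate is 1/5.
[KLN] = ½·(0·(-7−(9/5)) + (-4)·(9/5−0) + (-18/5)·(0−(-7))) = ½·(0 − 36/5 − 126/5) = -81/5, so the M-coordinate is 2/5.
Check: 2/5 + 1/5 + 2/5 = 1.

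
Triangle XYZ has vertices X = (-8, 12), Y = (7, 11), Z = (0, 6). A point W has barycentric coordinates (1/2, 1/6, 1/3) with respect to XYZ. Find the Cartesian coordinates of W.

(-17/6, 59/6)

W = (1/2)·X + (1/6)·Y + (1/3)·Z.
x-coordinate: (1/2)·(-8) + (1/6)·7 + (1/3)·0 = -17/6.
y-coordinate: (1/2)·12 + (1/6)·11 + (1/3)·6 = 59/6.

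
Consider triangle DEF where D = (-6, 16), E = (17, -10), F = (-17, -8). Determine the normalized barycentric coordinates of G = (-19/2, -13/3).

Signed area of the reference triangle: [DEF] = ½·((-6)·(-10−(-8)) + 17·(-8−16) + (-17)·(16−(-10))) = ½·(12 − 408 − 442) = -419.
[GEF] = ½·((-19/2)·(-10−(-8)) + 17·(-8−(-13/3)) + (-17)·(-13/3−(-10))) = ½·(19 − 187/3 − 289/3) = -419/6, so the D-coordinate is (-419/6)/(-419) = 1/6.
[DGF] = ½·((-6)·(-13/3−(-8)) + (-19/2)·(-8−16) + (-17)·(16−(-13/3))) = ½·(-22 + 228 − 1037/3) = -419/6, so the E-coordinate is 1/6.
[DEG] = ½·((-6)·(-10−(-13/3)) + 17·(-13/3−16) + (-19/2)·(16−(-10))) = ½·(34 − 1037/3 − 247) = -838/3, so the F-coordinate is 2/3.

(1/6, 1/6, 2/3)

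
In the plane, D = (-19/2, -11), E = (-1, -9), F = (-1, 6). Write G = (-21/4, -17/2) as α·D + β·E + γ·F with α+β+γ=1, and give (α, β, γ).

Signed area of the reference triangle: [DEF] = ½·((-19/2)·(-9−6) + (-1)·(6−(-11)) + (-1)·(-11−(-9))) = ½·(285/2 − 17 + 2) = 255/4.
[GEF] = ½·((-21/4)·(-9−6) + (-1)·(6−(-17/2)) + (-1)·(-17/2−(-9))) = ½·(315/4 − 29/2 − 1/2) = 255/8, so the D-coordinate is (255/8)/(255/4) = 1/2.
[DGF] = ½·((-19/2)·(-17/2−6) + (-21/4)·(6−(-11)) + (-1)·(-11−(-17/2))) = ½·(551/4 − 357/4 + 5/2) = 51/2, so the E-coordinate is 2/5.
[DEG] = ½·((-19/2)·(-9−(-17/2)) + (-1)·(-17/2−(-11)) + (-21/4)·(-11−(-9))) = ½·(19/4 − 5/2 + 21/2) = 51/8, so the F-coordinate is 1/10.

(1/2, 2/5, 1/10)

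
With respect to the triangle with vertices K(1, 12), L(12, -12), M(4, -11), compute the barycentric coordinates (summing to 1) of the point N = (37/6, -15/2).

Signed area of the reference triangle: [KLM] = ½·(1·(-12−(-11)) + 12·(-11−12) + 4·(12−(-12))) = ½·(-1 − 276 + 96) = -181/2.
[NLM] = ½·((37/6)·(-12−(-11)) + 12·(-11−(-15/2)) + 4·(-15/2−(-12))) = ½·(-37/6 − 42 + 18) = -181/12, so the K-coordinate is (-181/12)/(-181/2) = 1/6.
[KNM] = ½·(1·(-15/2−(-11)) + (37/6)·(-11−12) + 4·(12−(-15/2))) = ½·(7/2 − 851/6 + 78) = -181/6, so the L-coordinate is 1/3.
[KLN] = ½·(1·(-12−(-15/2)) + 12·(-15/2−12) + (37/6)·(12−(-12))) = ½·(-9/2 − 234 + 148) = -181/4, so the M-coordinate is 1/2.

(1/6, 1/3, 1/2)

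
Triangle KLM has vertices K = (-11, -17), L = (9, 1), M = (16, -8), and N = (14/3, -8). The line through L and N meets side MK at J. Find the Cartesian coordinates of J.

(5/2, -25/2)

Barycentric coordinates of N with respect to KLM: (1/3, 1/3, 1/3).
On side MK the L-coordinate is zero; dropping N's L-weight 1/3 and renormalizing the remaining 1/3 : 1/3 gives weights 1/2, 1/2 on M, K.
J = (1/2)·(16, -8) + (1/2)·(-11, -17) = (5/2, -25/2).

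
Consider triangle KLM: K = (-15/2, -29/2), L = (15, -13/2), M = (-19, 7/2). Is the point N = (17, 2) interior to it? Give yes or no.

Barycentric coordinates of N: (-309/497, 2523/1988, 701/1988).
The three coordinates are negative, positive, positive; a point is interior exactly when all three are positive.

no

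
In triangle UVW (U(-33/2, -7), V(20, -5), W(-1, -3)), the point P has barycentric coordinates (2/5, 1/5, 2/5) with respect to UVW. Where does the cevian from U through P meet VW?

Line UP meets VW where the U-coordinate vanishes; zeroing P's U-weight and renormalizing leaves V, W-weights 1/5 : 2/5 → (1/3, 2/3).
So Q = (1/3)·V + (2/3)·W = (6, -11/3).

(6, -11/3)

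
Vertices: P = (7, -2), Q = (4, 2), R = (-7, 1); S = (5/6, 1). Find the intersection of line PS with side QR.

Barycentric coordinates of S with respect to PQR: (1/6, 1/2, 1/3).
On side QR the P-coordinate is zero; dropping S's P-weight 1/6 and renormalizing the remaining 1/2 : 1/3 gives weights 3/5, 2/5 on Q, R.
T = (3/5)·(4, 2) + (2/5)·(-7, 1) = (-2/5, 8/5).

(-2/5, 8/5)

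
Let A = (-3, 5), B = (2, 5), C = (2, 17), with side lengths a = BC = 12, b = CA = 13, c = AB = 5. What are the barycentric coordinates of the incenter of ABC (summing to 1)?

The incenter has barycentric coordinates proportional to the opposite side lengths: (12 : 13 : 5).
Normalizing by 12+13+5 = 30 gives (2/5, 13/30, 1/6).

(2/5, 13/30, 1/6)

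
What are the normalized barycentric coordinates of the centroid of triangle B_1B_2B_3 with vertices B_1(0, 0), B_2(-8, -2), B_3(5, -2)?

(1/3, 1/3, 1/3)

The centroid is the average of the vertices, so each weight is 1/3.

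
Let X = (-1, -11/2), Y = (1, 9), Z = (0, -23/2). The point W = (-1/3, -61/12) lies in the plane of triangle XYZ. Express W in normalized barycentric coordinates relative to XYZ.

Signed area of the reference triangle: [XYZ] = ½·((-1)·(9−(-23/2)) + 1·(-23/2−(-11/2)) + 0·(-11/2−9)) = ½·(-41/2 − 6 + 0) = -53/4.
[WYZ] = ½·((-1/3)·(9−(-23/2)) + 1·(-23/2−(-61/12)) + 0·(-61/12−9)) = ½·(-41/6 − 77/12 + 0) = -53/8, so the X-coordinate is (-53/8)/(-53/4) = 1/2.
[XWZ] = ½·((-1)·(-61/12−(-23/2)) + (-1/3)·(-23/2−(-11/2)) + 0·(-11/2−(-61/12))) = ½·(-77/12 + 2 + 0) = -53/24, so the Y-coordinate is 1/6.
[XYW] = ½·((-1)·(9−(-61/12)) + 1·(-61/12−(-11/2)) + (-1/3)·(-11/2−9)) = ½·(-169/12 + 5/12 + 29/6) = -53/12, so the Z-coordinate is 1/3.
Check: 1/2 + 1/6 + 1/3 = 1.

(1/2, 1/6, 1/3)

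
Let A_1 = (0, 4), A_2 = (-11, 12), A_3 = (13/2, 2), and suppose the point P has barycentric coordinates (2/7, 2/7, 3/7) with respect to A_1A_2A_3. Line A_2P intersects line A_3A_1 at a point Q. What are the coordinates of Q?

Line A_2P meets A_3A_1 where the A_2-coordinate vanishes; zeroing P's A_2-weight and renormalizing leaves A_3, A_1-weights 3/7 : 2/7 → (3/5, 2/5).
So Q = (3/5)·A_3 + (2/5)·A_1 = (39/10, 14/5).

(39/10, 14/5)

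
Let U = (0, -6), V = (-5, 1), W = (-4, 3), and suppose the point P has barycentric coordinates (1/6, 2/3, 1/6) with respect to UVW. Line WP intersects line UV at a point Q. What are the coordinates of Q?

(-4, -2/5)

Line WP meets UV where the W-coordinate vanishes; zeroing P's W-weight and renormalizing leaves U, V-weights 1/6 : 2/3 → (1/5, 4/5).
So Q = (1/5)·U + (4/5)·V = (-4, -2/5).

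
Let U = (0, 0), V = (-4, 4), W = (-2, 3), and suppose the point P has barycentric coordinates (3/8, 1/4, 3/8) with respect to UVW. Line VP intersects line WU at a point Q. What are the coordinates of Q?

Line VP meets WU where the V-coordinate vanishes; zeroing P's V-weight and renormalizing leaves W, U-weights 3/8 : 3/8 → (1/2, 1/2).
So Q = (1/2)·W + (1/2)·U = (-1, 3/2).

(-1, 3/2)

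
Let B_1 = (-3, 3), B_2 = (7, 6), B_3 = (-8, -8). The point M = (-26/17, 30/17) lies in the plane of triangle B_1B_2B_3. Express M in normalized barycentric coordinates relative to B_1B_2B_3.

Signed area of the reference triangle: [B_1B_2B_3] = ½·((-3)·(6−(-8)) + 7·(-8−3) + (-8)·(3−6)) = ½·(-42 − 77 + 24) = -95/2.
[MB_2B_3] = ½·((-26/17)·(6−(-8)) + 7·(-8−(30/17)) + (-8)·(30/17−6)) = ½·(-364/17 − 1162/17 + 576/17) = -475/17, so the B_1-coordinate is (-475/17)/(-95/2) = 10/17.
[B_1MB_3] = ½·((-3)·(30/17−(-8)) + (-26/17)·(-8−3) + (-8)·(3−(30/17))) = ½·(-498/17 + 286/17 − 168/17) = -190/17, so the B_2-coordinate is 4/17.
[B_1B_2M] = ½·((-3)·(6−(30/17)) + 7·(30/17−3) + (-26/17)·(3−6)) = ½·(-216/17 − 147/17 + 78/17) = -285/34, so the B_3-coordinate is 3/17.

(10/17, 4/17, 3/17)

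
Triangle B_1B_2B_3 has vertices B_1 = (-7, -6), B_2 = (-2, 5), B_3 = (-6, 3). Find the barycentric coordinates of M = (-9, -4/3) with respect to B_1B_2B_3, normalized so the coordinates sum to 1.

Signed area of the reference triangle: [B_1B_2B_3] = ½·((-7)·(5−3) + (-2)·(3−(-6)) + (-6)·(-6−5)) = ½·(-14 − 18 + 66) = 17.
[MB_2B_3] = ½·((-9)·(5−3) + (-2)·(3−(-4/3)) + (-6)·(-4/3−5)) = ½·(-18 − 26/3 + 38) = 17/3, so the B_1-coordinate is (17/3)/17 = 1/3.
[B_1MB_3] = ½·((-7)·(-4/3−3) + (-9)·(3−(-6)) + (-6)·(-6−(-4/3))) = ½·(91/3 − 81 + 28) = -34/3, so the B_2-coordinate is -2/3.
[B_1B_2M] = ½·((-7)·(5−(-4/3)) + (-2)·(-4/3−(-6)) + (-9)·(-6−5)) = ½·(-133/3 − 28/3 + 99) = 68/3, so the B_3-coordinate is 4/3.

(1/3, -2/3, 4/3)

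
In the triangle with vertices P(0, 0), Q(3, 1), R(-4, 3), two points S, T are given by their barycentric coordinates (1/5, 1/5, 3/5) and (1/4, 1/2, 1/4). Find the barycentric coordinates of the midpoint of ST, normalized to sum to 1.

(9/40, 7/20, 17/40)

Since both coordinate triples sum to 1, the midpoint's barycentrics are the componentwise average.
(1/5+1/4)/2 = 9/40; similarly 7/20 and 17/40.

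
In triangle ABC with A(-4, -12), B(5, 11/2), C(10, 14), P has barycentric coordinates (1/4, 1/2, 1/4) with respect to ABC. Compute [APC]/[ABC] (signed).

The signed ratio [APC]/[ABC] equals the barycentric coordinate of P at vertex B, which is 1/2.

1/2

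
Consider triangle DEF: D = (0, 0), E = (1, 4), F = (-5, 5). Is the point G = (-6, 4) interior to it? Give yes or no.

Barycentric coordinates of G: (7/25, -2/5, 28/25).
The three coordinates are positive, negative, positive; a point is interior exactly when all three are positive.

no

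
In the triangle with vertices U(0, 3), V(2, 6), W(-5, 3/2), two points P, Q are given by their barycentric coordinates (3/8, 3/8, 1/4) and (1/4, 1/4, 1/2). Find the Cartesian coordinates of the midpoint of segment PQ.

Barycentric coordinates of the midpoint are the average: (5/16, 5/16, 3/8).
Converting: (5/16)·U + (5/16)·V + (3/8)·W = (-5/4, 27/8).

(-5/4, 27/8)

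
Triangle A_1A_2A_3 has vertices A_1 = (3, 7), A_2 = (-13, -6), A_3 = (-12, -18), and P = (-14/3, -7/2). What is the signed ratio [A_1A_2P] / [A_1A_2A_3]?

[A_1A_2A_3] = ½·(3·(-6−(-18)) + (-13)·(-18−7) + (-12)·(7−(-6))) = ½·(36 + 325 − 156) = 205/2.
[A_1A_2P] = ½·(3·(-6−(-7/2)) + (-13)·(-7/2−7) + (-14/3)·(7−(-6))) = ½·(-15/2 + 273/2 − 182/3) = 205/6, so the ratio is (205/6)/(205/2) = 1/3.

1/3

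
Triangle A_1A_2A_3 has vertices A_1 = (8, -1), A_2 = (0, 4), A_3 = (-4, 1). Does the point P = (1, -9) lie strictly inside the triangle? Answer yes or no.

Barycentric coordinates of P: (5/4, -5/2, 9/4).
The three coordinates are positive, negative, positive; a point is interior exactly when all three are positive.

no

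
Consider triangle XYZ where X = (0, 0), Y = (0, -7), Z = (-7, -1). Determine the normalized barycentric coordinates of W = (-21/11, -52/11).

Signed area of the reference triangle: [XYZ] = ½·(0·(-7−(-1)) + 0·(-1−0) + (-7)·(0−(-7))) = ½·(0 + 0 − 49) = -49/2.
[WYZ] = ½·((-21/11)·(-7−(-1)) + 0·(-1−(-52/11)) + (-7)·(-52/11−(-7))) = ½·(126/11 + 0 − 175/11) = -49/22, so the X-coordinate is (-49/22)/(-49/2) = 1/11.
[XWZ] = ½·(0·(-52/11−(-1)) + (-21/11)·(-1−0) + (-7)·(0−(-52/11))) = ½·(0 + 21/11 − 364/11) = -343/22, so the Y-coordinate is 7/11.
[XYW] = ½·(0·(-7−(-52/11)) + 0·(-52/11−0) + (-21/11)·(0−(-7))) = ½·(0 + 0 − 147/11) = -147/22, so the Z-coordinate is 3/11.
Check: 1/11 + 7/11 + 3/11 = 1.

(1/11, 7/11, 3/11)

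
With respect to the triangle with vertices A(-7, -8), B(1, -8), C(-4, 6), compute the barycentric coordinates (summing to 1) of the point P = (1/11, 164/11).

Signed area of the reference triangle: [ABC] = ½·((-7)·(-8−6) + 1·(6−(-8)) + (-4)·(-8−(-8))) = ½·(98 + 14 + 0) = 56.
[PBC] = ½·((1/11)·(-8−6) + 1·(6−(164/11)) + (-4)·(164/11−(-8))) = ½·(-14/11 − 98/11 − 1008/11) = -560/11, so the A-coordinate is (-560/11)/56 = -10/11.
[APC] = ½·((-7)·(164/11−6) + (1/11)·(6−(-8)) + (-4)·(-8−(164/11))) = ½·(-686/11 + 14/11 + 1008/11) = 168/11, so the B-coordinate is 3/11.
[ABP] = ½·((-7)·(-8−(164/11)) + 1·(164/11−(-8)) + (1/11)·(-8−(-8))) = ½·(1764/11 + 252/11 + 0) = 1008/11, so the C-coordinate is 18/11.

(-10/11, 3/11, 18/11)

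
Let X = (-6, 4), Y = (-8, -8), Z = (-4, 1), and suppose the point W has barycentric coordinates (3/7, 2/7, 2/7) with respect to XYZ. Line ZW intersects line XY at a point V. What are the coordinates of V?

Line ZW meets XY where the Z-coordinate vanishes; zeroing W's Z-weight and renormalizing leaves X, Y-weights 3/7 : 2/7 → (3/5, 2/5).
So V = (3/5)·X + (2/5)·Y = (-34/5, -4/5).

(-34/5, -4/5)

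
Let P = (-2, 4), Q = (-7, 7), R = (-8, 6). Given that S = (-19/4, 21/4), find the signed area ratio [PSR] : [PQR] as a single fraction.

1/4

[PQR] = ½·((-2)·(7−6) + (-7)·(6−4) + (-8)·(4−7)) = ½·(-2 − 14 + 24) = 4.
[PSR] = ½·((-2)·(21/4−6) + (-19/4)·(6−4) + (-8)·(4−(21/4))) = ½·(3/2 − 19/2 + 10) = 1, so the ratio is 1/4 = 1/4.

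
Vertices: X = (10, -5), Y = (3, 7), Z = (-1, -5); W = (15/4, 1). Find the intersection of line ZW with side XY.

(16/3, 3)

Barycentric coordinates of W with respect to XYZ: (1/4, 1/2, 1/4).
On side XY the Z-coordinate is zero; dropping W's Z-weight 1/4 and renormalizing the remaining 1/4 : 1/2 gives weights 1/3, 2/3 on X, Y.
V = (1/3)·(10, -5) + (2/3)·(3, 7) = (16/3, 3).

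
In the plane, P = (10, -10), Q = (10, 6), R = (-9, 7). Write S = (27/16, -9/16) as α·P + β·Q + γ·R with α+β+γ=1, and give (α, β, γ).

Signed area of the reference triangle: [PQR] = ½·(10·(6−7) + 10·(7−(-10)) + (-9)·(-10−6)) = ½·(-10 + 170 + 144) = 152.
[SQR] = ½·((27/16)·(6−7) + 10·(7−(-9/16)) + (-9)·(-9/16−6)) = ½·(-27/16 + 605/8 + 945/16) = 133/2, so the P-coordinate is (133/2)/152 = 7/16.
[PSR] = ½·(10·(-9/16−7) + (27/16)·(7−(-10)) + (-9)·(-10−(-9/16))) = ½·(-605/8 + 459/16 + 1359/16) = 19, so the Q-coordinate is 1/8.
[PQS] = ½·(10·(6−(-9/16)) + 10·(-9/16−(-10)) + (27/16)·(-10−6)) = ½·(525/8 + 755/8 − 27) = 133/2, so the R-coordinate is 7/16.

(7/16, 1/8, 7/16)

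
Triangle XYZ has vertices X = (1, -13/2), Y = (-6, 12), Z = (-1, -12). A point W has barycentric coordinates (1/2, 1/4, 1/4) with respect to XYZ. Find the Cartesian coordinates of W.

(-5/4, -13/4)

W = (1/2)·X + (1/4)·Y + (1/4)·Z.
x-coordinate: (1/2)·1 + (1/4)·(-6) + (1/4)·(-1) = -5/4.
y-coordinate: (1/2)·(-13/2) + (1/4)·12 + (1/4)·(-12) = -13/4.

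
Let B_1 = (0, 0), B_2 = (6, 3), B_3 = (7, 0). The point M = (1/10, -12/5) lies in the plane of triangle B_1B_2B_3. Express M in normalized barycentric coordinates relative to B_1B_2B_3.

(11/10, -4/5, 7/10)

Signed area of the reference triangle: [B_1B_2B_3] = ½·(0·(3−0) + 6·(0−0) + 7·(0−3)) = ½·(0 + 0 − 21) = -21/2.
[MB_2B_3] = ½·((1/10)·(3−0) + 6·(0−(-12/5)) + 7·(-12/5−3)) = ½·(3/10 + 72/5 − 189/5) = -231/20, so the B_1-coordinate is (-231/20)/(-21/2) = 11/10.
[B_1MB_3] = ½·(0·(-12/5−0) + (1/10)·(0−0) + 7·(0−(-12/5))) = ½·(0 + 0 + 84/5) = 42/5, so the B_2-coordinate is -4/5.
[B_1B_2M] = ½·(0·(3−(-12/5)) + 6·(-12/5−0) + (1/10)·(0−3)) = ½·(0 − 72/5 − 3/10) = -147/20, so the B_3-coordinate is 7/10.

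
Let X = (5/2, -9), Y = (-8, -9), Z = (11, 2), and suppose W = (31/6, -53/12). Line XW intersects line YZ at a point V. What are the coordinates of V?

Barycentric coordinates of W with respect to XYZ: (1/2, 1/12, 5/12).
On side YZ the X-coordinate is zero; dropping W's X-weight 1/2 and renormalizing the remaining 1/12 : 5/12 gives weights 1/6, 5/6 on Y, Z.
V = (1/6)·(-8, -9) + (5/6)·(11, 2) = (47/6, 1/6).

(47/6, 1/6)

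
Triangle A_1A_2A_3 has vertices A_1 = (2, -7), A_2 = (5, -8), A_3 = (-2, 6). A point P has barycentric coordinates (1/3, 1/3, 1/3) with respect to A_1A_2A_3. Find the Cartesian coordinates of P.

(5/3, -3)

P = (1/3)·A_1 + (1/3)·A_2 + (1/3)·A_3.
x-coordinate: (1/3)·2 + (1/3)·5 + (1/3)·(-2) = 5/3.
y-coordinate: (1/3)·(-7) + (1/3)·(-8) + (1/3)·6 = -3.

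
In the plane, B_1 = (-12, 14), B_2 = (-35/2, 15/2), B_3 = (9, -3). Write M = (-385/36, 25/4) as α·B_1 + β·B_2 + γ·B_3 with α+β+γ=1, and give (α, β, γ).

(1/6, 11/18, 2/9)

Signed area of the reference triangle: [B_1B_2B_3] = ½·((-12)·(15/2−(-3)) + (-35/2)·(-3−14) + 9·(14−(15/2))) = ½·(-126 + 595/2 + 117/2) = 115.
[MB_2B_3] = ½·((-385/36)·(15/2−(-3)) + (-35/2)·(-3−(25/4)) + 9·(25/4−(15/2))) = ½·(-2695/24 + 1295/8 − 45/4) = 115/6, so the B_1-coordinate is (115/6)/115 = 1/6.
[B_1MB_3] = ½·((-12)·(25/4−(-3)) + (-385/36)·(-3−14) + 9·(14−(25/4))) = ½·(-111 + 6545/36 + 279/4) = 1265/18, so the B_2-coordinate is 11/18.
[B_1B_2M] = ½·((-12)·(15/2−(25/4)) + (-35/2)·(25/4−14) + (-385/36)·(14−(15/2))) = ½·(-15 + 1085/8 − 5005/72) = 230/9, so the B_3-coordinate is 2/9.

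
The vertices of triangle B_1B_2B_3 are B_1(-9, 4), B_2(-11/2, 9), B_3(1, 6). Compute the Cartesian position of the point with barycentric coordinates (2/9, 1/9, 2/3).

(-35/18, 53/9)

M = (2/9)·B_1 + (1/9)·B_2 + (2/3)·B_3.
x-coordinate: (2/9)·(-9) + (1/9)·(-11/2) + (2/3)·1 = -35/18.
y-coordinate: (2/9)·4 + (1/9)·9 + (2/3)·6 = 53/9.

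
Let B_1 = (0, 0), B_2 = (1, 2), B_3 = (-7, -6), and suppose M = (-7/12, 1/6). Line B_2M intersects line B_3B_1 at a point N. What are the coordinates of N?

(-14/5, -12/5)

Barycentric coordinates of M with respect to B_1B_2B_3: (1/4, 7/12, 1/6).
On side B_3B_1 the B_2-coordinate is zero; dropping M's B_2-weight 7/12 and renormalizing the remaining 1/6 : 1/4 gives weights 2/5, 3/5 on B_3, B_1.
N = (2/5)·(-7, -6) + (3/5)·(0, 0) = (-14/5, -12/5).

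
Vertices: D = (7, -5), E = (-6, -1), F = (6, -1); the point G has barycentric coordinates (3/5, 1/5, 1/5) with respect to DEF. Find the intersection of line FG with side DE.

Line FG meets DE where the F-coordinate vanishes; zeroing G's F-weight and renormalizing leaves D, E-weights 3/5 : 1/5 → (3/4, 1/4).
So H = (3/4)·D + (1/4)·E = (15/4, -4).

(15/4, -4)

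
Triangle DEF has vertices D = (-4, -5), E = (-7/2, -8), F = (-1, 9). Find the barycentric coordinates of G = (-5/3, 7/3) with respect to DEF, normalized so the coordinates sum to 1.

Signed area of the reference triangle: [DEF] = ½·((-4)·(-8−9) + (-7/2)·(9−(-5)) + (-1)·(-5−(-8))) = ½·(68 − 49 − 3) = 8.
[GEF] = ½·((-5/3)·(-8−9) + (-7/2)·(9−(7/3)) + (-1)·(7/3−(-8))) = ½·(85/3 − 70/3 − 31/3) = -8/3, so the D-coordinate is (-8/3)/8 = -1/3.
[DGF] = ½·((-4)·(7/3−9) + (-5/3)·(9−(-5)) + (-1)·(-5−(7/3))) = ½·(80/3 − 70/3 + 22/3) = 16/3, so the E-coordinate is 2/3.
[DEG] = ½·((-4)·(-8−(7/3)) + (-7/2)·(7/3−(-5)) + (-5/3)·(-5−(-8))) = ½·(124/3 − 77/3 − 5) = 16/3, so the F-coordinate is 2/3.
Check: -1/3 + 2/3 + 2/3 = 1.

(-1/3, 2/3, 2/3)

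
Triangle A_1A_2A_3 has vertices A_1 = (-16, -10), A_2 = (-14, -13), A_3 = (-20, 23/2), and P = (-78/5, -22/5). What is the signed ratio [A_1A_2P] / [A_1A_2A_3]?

[A_1A_2A_3] = ½·((-16)·(-13−(23/2)) + (-14)·(23/2−(-10)) + (-20)·(-10−(-13))) = ½·(392 − 301 − 60) = 31/2.
[A_1A_2P] = ½·((-16)·(-13−(-22/5)) + (-14)·(-22/5−(-10)) + (-78/5)·(-10−(-13))) = ½·(688/5 − 392/5 − 234/5) = 31/5, so the ratio is (31/5)/(31/2) = 2/5.

2/5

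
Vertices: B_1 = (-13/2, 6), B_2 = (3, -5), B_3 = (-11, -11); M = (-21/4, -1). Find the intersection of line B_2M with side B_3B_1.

Barycentric coordinates of M with respect to B_1B_2B_3: (1/2, 1/4, 1/4).
On side B_3B_1 the B_2-coordinate is zero; dropping M's B_2-weight 1/4 and renormalizing the remaining 1/4 : 1/2 gives weights 1/3, 2/3 on B_3, B_1.
N = (1/3)·(-11, -11) + (2/3)·(-13/2, 6) = (-8, 1/3).

(-8, 1/3)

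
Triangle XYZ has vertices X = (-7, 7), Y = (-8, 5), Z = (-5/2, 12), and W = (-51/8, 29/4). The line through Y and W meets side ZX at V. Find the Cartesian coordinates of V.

Barycentric coordinates of W with respect to XYZ: (1/4, 1/2, 1/4).
On side ZX the Y-coordinate is zero; dropping W's Y-weight 1/2 and renormalizing the remaining 1/4 : 1/4 gives weights 1/2, 1/2 on Z, X.
V = (1/2)·(-5/2, 12) + (1/2)·(-7, 7) = (-19/4, 19/2).

(-19/4, 19/2)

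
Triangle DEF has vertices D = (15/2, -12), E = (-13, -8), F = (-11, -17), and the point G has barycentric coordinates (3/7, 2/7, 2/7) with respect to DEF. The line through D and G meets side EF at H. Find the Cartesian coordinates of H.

(-12, -25/2)

Line DG meets EF where the D-coordinate vanishes; zeroing G's D-weight and renormalizing leaves E, F-weights 2/7 : 2/7 → (1/2, 1/2).
So H = (1/2)·E + (1/2)·F = (-12, -25/2).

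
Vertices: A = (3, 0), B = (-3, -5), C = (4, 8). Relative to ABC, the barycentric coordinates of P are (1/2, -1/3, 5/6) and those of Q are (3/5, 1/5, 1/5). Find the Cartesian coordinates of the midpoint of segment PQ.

Barycentric coordinates of the midpoint are the average: (11/20, -1/15, 31/60).
Converting: (11/20)·A + (-1/15)·B + (31/60)·C = (47/12, 67/15).

(47/12, 67/15)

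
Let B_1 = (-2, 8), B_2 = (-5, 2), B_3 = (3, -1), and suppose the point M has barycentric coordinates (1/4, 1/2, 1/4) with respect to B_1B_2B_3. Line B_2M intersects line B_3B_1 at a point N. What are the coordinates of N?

Line B_2M meets B_3B_1 where the B_2-coordinate vanishes; zeroing M's B_2-weight and renormalizing leaves B_3, B_1-weights 1/4 : 1/4 → (1/2, 1/2).
So N = (1/2)·B_3 + (1/2)·B_1 = (1/2, 7/2).

(1/2, 7/2)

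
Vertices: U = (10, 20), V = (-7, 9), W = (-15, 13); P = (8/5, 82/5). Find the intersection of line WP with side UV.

(23/4, 69/4)

Barycentric coordinates of P with respect to UVW: (3/5, 1/5, 1/5).
On side UV the W-coordinate is zero; dropping P's W-weight 1/5 and renormalizing the remaining 3/5 : 1/5 gives weights 3/4, 1/4 on U, V.
Q = (3/4)·(10, 20) + (1/4)·(-7, 9) = (23/4, 69/4).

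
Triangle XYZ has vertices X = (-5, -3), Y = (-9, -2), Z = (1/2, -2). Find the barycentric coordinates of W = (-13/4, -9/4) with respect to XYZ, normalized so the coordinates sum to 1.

(1/4, 1/4, 1/2)

Signed area of the reference triangle: [XYZ] = ½·((-5)·(-2−(-2)) + (-9)·(-2−(-3)) + (1/2)·(-3−(-2))) = ½·(0 − 9 − 1/2) = -19/4.
[WYZ] = ½·((-13/4)·(-2−(-2)) + (-9)·(-2−(-9/4)) + (1/2)·(-9/4−(-2))) = ½·(0 − 9/4 − 1/8) = -19/16, so the X-coordinate is (-19/16)/(-19/4) = 1/4.
[XWZ] = ½·((-5)·(-9/4−(-2)) + (-13/4)·(-2−(-3)) + (1/2)·(-3−(-9/4))) = ½·(5/4 − 13/4 − 3/8) = -19/16, so the Y-coordinate is 1/4.
[XYW] = ½·((-5)·(-2−(-9/4)) + (-9)·(-9/4−(-3)) + (-13/4)·(-3−(-2))) = ½·(-5/4 − 27/4 + 13/4) = -19/8, so the Z-coordinate is 1/2.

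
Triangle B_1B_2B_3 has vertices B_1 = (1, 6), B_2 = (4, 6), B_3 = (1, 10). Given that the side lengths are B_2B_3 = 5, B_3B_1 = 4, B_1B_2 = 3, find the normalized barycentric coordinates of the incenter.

(5/12, 1/3, 1/4)

The incenter has barycentric coordinates proportional to the opposite side lengths: (5 : 4 : 3).
Normalizing by 5+4+3 = 12 gives (5/12, 1/3, 1/4).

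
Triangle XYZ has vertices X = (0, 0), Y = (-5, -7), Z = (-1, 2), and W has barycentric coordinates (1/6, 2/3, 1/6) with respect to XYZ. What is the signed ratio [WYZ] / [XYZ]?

The signed ratio [WYZ]/[XYZ] equals the barycentric coordinate of W at vertex X, which is 1/6.

1/6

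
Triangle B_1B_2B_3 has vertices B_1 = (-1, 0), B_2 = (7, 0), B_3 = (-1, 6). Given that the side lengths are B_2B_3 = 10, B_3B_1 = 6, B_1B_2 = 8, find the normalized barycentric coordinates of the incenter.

The incenter has barycentric coordinates proportional to the opposite side lengths: (10 : 6 : 8).
Normalizing by 10+6+8 = 24 gives (5/12, 1/4, 1/3).

(5/12, 1/4, 1/3)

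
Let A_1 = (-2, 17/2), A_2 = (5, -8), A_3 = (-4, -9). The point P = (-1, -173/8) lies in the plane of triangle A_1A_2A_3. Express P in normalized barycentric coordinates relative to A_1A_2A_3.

(-3/4, 1/2, 5/4)

Signed area of the reference triangle: [A_1A_2A_3] = ½·((-2)·(-8−(-9)) + 5·(-9−(17/2)) + (-4)·(17/2−(-8))) = ½·(-2 − 175/2 − 66) = -311/4.
[PA_2A_3] = ½·((-1)·(-8−(-9)) + 5·(-9−(-173/8)) + (-4)·(-173/8−(-8))) = ½·(-1 + 505/8 + 109/2) = 933/16, so the A_1-coordinate is (933/16)/(-311/4) = -3/4.
[A_1PA_3] = ½·((-2)·(-173/8−(-9)) + (-1)·(-9−(17/2)) + (-4)·(17/2−(-173/8))) = ½·(101/4 + 35/2 − 241/2) = -311/8, so the A_2-coordinate is 1/2.
[A_1A_2P] = ½·((-2)·(-8−(-173/8)) + 5·(-173/8−(17/2)) + (-1)·(17/2−(-8))) = ½·(-109/4 − 1205/8 − 33/2) = -1555/16, so the A_3-coordinate is 5/4.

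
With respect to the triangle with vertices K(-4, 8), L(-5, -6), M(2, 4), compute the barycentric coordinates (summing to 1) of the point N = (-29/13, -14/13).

(1/13, 7/13, 5/13)

Signed area of the reference triangle: [KLM] = ½·((-4)·(-6−4) + (-5)·(4−8) + 2·(8−(-6))) = ½·(40 + 20 + 28) = 44.
[NLM] = ½·((-29/13)·(-6−4) + (-5)·(4−(-14/13)) + 2·(-14/13−(-6))) = ½·(290/13 − 330/13 + 128/13) = 44/13, so the K-coordinate is (44/13)/44 = 1/13.
[KNM] = ½·((-4)·(-14/13−4) + (-29/13)·(4−8) + 2·(8−(-14/13))) = ½·(264/13 + 116/13 + 236/13) = 308/13, so the L-coordinate is 7/13.
[KLN] = ½·((-4)·(-6−(-14/13)) + (-5)·(-14/13−8) + (-29/13)·(8−(-6))) = ½·(256/13 + 590/13 − 406/13) = 220/13, so the M-coordinate is 5/13.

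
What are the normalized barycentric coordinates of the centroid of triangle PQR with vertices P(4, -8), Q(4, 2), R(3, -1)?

(1/3, 1/3, 1/3)

The centroid is the average of the vertices, so each weight is 1/3.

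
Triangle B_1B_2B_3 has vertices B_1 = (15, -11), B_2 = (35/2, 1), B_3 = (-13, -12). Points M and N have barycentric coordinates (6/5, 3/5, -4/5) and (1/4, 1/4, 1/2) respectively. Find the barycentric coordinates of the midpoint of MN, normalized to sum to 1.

Since both coordinate triples sum to 1, the midpoint's barycentrics are the componentwise average.
(6/5+1/4)/2 = 29/40; similarly 17/40 and -3/20.

(29/40, 17/40, -3/20)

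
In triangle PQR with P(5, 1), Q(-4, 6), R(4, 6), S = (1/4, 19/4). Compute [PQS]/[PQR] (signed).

1/4

[PQR] = ½·(5·(6−6) + (-4)·(6−1) + 4·(1−6)) = ½·(0 − 20 − 20) = -20.
[PQS] = ½·(5·(6−(19/4)) + (-4)·(19/4−1) + (1/4)·(1−6)) = ½·(25/4 − 15 − 5/4) = -5, so the ratio is (-5)/(-20) = 1/4.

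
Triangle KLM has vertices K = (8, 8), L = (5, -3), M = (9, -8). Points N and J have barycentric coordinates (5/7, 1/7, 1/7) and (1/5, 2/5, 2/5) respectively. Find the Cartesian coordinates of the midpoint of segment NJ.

Barycentric coordinates of the midpoint are the average: (16/35, 19/70, 19/70).
Converting: (16/35)·K + (19/70)·L + (19/70)·M = (261/35, 47/70).

(261/35, 47/70)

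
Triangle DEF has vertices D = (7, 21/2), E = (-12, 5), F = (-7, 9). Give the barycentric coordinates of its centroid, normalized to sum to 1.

The centroid is the average of the vertices, so each weight is 1/3.

(1/3, 1/3, 1/3)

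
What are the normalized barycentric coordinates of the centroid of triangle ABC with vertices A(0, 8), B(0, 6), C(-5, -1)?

(1/3, 1/3, 1/3)

The centroid is the average of the vertices, so each weight is 1/3.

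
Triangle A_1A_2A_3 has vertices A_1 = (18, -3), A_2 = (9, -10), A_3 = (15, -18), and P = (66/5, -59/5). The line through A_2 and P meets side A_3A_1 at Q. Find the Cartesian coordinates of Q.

(16, -13)

Barycentric coordinates of P with respect to A_1A_2A_3: (1/5, 2/5, 2/5).
On side A_3A_1 the A_2-coordinate is zero; dropping P's A_2-weight 2/5 and renormalizing the remaining 2/5 : 1/5 gives weights 2/3, 1/3 on A_3, A_1.
Q = (2/3)·(15, -18) + (1/3)·(18, -3) = (16, -13).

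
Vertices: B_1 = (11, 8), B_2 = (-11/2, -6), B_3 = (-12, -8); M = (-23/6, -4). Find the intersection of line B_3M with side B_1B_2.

Barycentric coordinates of M with respect to B_1B_2B_3: (1/6, 2/3, 1/6).
On side B_1B_2 the B_3-coordinate is zero; dropping M's B_3-weight 1/6 and renormalizing the remaining 1/6 : 2/3 gives weights 1/5, 4/5 on B_1, B_2.
N = (1/5)·(11, 8) + (4/5)·(-11/2, -6) = (-11/5, -16/5).

(-11/5, -16/5)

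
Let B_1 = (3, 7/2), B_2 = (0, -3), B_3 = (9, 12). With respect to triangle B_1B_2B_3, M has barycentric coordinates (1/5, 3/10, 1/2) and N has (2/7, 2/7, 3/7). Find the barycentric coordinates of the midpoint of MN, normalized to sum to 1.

Since both coordinate triples sum to 1, the midpoint's barycentrics are the componentwise average.
(1/5+2/7)/2 = 17/70; similarly 41/140 and 13/28.

(17/70, 41/140, 13/28)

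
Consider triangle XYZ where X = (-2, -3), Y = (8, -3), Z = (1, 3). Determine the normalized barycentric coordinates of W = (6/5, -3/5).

(2/5, 1/5, 2/5)

Signed area of the reference triangle: [XYZ] = ½·((-2)·(-3−3) + 8·(3−(-3)) + 1·(-3−(-3))) = ½·(12 + 48 + 0) = 30.
[WYZ] = ½·((6/5)·(-3−3) + 8·(3−(-3/5)) + 1·(-3/5−(-3))) = ½·(-36/5 + 144/5 + 12/5) = 12, so the X-coordinate is 12/30 = 2/5.
[XWZ] = ½·((-2)·(-3/5−3) + (6/5)·(3−(-3)) + 1·(-3−(-3/5))) = ½·(36/5 + 36/5 − 12/5) = 6, so the Y-coordinate is 1/5.
[XYW] = ½·((-2)·(-3−(-3/5)) + 8·(-3/5−(-3)) + (6/5)·(-3−(-3))) = ½·(24/5 + 96/5 + 0) = 12, so the Z-coordinate is 2/5.
Check: 2/5 + 1/5 + 2/5 = 1.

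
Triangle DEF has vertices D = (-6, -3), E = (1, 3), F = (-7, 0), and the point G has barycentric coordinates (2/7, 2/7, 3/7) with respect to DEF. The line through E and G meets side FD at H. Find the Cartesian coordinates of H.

(-33/5, -6/5)

Line EG meets FD where the E-coordinate vanishes; zeroing G's E-weight and renormalizing leaves F, D-weights 3/7 : 2/7 → (3/5, 2/5).
So H = (3/5)·F + (2/5)·D = (-33/5, -6/5).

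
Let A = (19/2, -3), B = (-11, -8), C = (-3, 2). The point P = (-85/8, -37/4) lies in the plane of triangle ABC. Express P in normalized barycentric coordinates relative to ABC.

Signed area of the reference triangle: [ABC] = ½·((19/2)·(-8−2) + (-11)·(2−(-3)) + (-3)·(-3−(-8))) = ½·(-95 − 55 − 15) = -165/2.
[PBC] = ½·((-85/8)·(-8−2) + (-11)·(2−(-37/4)) + (-3)·(-37/4−(-8))) = ½·(425/4 − 495/4 + 15/4) = -55/8, so the A-coordinate is (-55/8)/(-165/2) = 1/12.
[APC] = ½·((19/2)·(-37/4−2) + (-85/8)·(2−(-3)) + (-3)·(-3−(-37/4))) = ½·(-855/8 − 425/8 − 75/4) = -715/8, so the B-coordinate is 13/12.
[ABP] = ½·((19/2)·(-8−(-37/4)) + (-11)·(-37/4−(-3)) + (-85/8)·(-3−(-8))) = ½·(95/8 + 275/4 − 425/8) = 55/4, so the C-coordinate is -1/6.

(1/12, 13/12, -1/6)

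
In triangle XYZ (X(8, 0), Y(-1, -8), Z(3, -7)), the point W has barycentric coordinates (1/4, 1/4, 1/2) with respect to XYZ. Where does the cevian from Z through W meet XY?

Line ZW meets XY where the Z-coordinate vanishes; zeroing W's Z-weight and renormalizing leaves X, Y-weights 1/4 : 1/4 → (1/2, 1/2).
So V = (1/2)·X + (1/2)·Y = (7/2, -4).

(7/2, -4)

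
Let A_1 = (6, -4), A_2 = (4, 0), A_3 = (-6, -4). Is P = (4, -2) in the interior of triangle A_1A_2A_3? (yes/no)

Barycentric coordinates of P: (5/12, 1/2, 1/12).
The three coordinates are positive, positive, positive; a point is interior exactly when all three are positive.

yes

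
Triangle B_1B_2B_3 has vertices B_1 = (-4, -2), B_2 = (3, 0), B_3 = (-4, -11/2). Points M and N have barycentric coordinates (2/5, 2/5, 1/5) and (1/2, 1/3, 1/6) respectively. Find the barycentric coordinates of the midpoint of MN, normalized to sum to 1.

(9/20, 11/30, 11/60)

Since both coordinate triples sum to 1, the midpoint's barycentrics are the componentwise average.
(2/5+1/2)/2 = 9/20; similarly 11/30 and 11/60.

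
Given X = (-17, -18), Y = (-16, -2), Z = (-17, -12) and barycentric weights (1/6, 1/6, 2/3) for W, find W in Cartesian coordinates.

W = (1/6)·X + (1/6)·Y + (2/3)·Z.
x-coordinate: (1/6)·(-17) + (1/6)·(-16) + (2/3)·(-17) = -101/6.
y-coordinate: (1/6)·(-18) + (1/6)·(-2) + (2/3)·(-12) = -34/3.

(-101/6, -34/3)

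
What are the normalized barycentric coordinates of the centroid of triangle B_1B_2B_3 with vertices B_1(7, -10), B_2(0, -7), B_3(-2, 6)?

(1/3, 1/3, 1/3)

The centroid is the average of the vertices, so each weight is 1/3.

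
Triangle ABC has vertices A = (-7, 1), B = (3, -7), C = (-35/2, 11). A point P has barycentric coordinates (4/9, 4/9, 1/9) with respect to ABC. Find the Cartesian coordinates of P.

P = (4/9)·A + (4/9)·B + (1/9)·C.
x-coordinate: (4/9)·(-7) + (4/9)·3 + (1/9)·(-35/2) = -67/18.
y-coordinate: (4/9)·1 + (4/9)·(-7) + (1/9)·11 = -13/9.

(-67/18, -13/9)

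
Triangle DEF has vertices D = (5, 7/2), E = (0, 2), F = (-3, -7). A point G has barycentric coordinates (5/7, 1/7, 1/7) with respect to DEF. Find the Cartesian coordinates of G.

(22/7, 25/14)

G = (5/7)·D + (1/7)·E + (1/7)·F.
x-coordinate: (5/7)·5 + (1/7)·0 + (1/7)·(-3) = 22/7.
y-coordinate: (5/7)·(7/2) + (1/7)·2 + (1/7)·(-7) = 25/14.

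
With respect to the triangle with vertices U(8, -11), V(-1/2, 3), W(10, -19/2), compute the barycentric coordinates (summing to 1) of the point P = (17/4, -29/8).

Signed area of the reference triangle: [UVW] = ½·(8·(3−(-19/2)) + (-1/2)·(-19/2−(-11)) + 10·(-11−3)) = ½·(100 − 3/4 − 140) = -163/8.
[PVW] = ½·((17/4)·(3−(-19/2)) + (-1/2)·(-19/2−(-29/8)) + 10·(-29/8−3)) = ½·(425/8 + 47/16 − 265/4) = -163/32, so the U-coordinate is (-163/32)/(-163/8) = 1/4.
[UPW] = ½·(8·(-29/8−(-19/2)) + (17/4)·(-19/2−(-11)) + 10·(-11−(-29/8))) = ½·(47 + 51/8 − 295/4) = -163/16, so the V-coordinate is 1/2.
[UVP] = ½·(8·(3−(-29/8)) + (-1/2)·(-29/8−(-11)) + (17/4)·(-11−3)) = ½·(53 − 59/16 − 119/2) = -163/32, so the W-coordinate is 1/4.
Check: 1/4 + 1/2 + 1/4 = 1.

(1/4, 1/2, 1/4)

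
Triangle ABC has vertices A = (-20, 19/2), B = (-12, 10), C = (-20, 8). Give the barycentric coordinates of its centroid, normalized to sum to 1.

(1/3, 1/3, 1/3)

The centroid is the average of the vertices, so each weight is 1/3.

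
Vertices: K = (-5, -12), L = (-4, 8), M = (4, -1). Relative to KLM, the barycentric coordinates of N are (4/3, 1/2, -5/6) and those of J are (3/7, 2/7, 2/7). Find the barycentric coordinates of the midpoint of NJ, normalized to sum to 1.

Since both coordinate triples sum to 1, the midpoint's barycentrics are the componentwise average.
(4/3+3/7)/2 = 37/42; similarly 11/28 and -23/84.

(37/42, 11/28, -23/84)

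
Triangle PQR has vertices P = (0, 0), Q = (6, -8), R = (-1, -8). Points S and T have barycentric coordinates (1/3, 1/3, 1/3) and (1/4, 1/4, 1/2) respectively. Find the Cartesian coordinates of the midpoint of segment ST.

(4/3, -17/3)

Barycentric coordinates of the midpoint are the average: (7/24, 7/24, 5/12).
Converting: (7/24)·P + (7/24)·Q + (5/12)·R = (4/3, -17/3).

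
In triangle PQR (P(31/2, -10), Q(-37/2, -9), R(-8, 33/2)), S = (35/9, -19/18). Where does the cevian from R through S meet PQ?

Barycentric coordinates of S with respect to PQR: (5/9, 1/9, 1/3).
On side PQ the R-coordinate is zero; dropping S's R-weight 1/3 and renormalizing the remaining 5/9 : 1/9 gives weights 5/6, 1/6 on P, Q.
T = (5/6)·(31/2, -10) + (1/6)·(-37/2, -9) = (59/6, -59/6).

(59/6, -59/6)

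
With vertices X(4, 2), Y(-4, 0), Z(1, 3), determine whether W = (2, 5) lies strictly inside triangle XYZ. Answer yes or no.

Barycentric coordinates of W: (-1/2, -1/2, 2).
The three coordinates are negative, negative, positive; a point is interior exactly when all three are positive.

no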